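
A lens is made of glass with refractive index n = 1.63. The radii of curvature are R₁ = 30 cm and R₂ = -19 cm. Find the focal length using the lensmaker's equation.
1/f = (n − 1)(1/R₁ − 1/R₂) → f = 18.46 cm (converging lens)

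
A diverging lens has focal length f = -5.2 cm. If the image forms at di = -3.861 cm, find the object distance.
1/do = 1/f − 1/di → do = 14.99 cm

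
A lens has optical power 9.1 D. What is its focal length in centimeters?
f = 1/P = 10.99 cm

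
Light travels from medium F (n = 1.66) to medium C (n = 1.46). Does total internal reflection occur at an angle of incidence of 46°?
θc = arcsin(n₂/n₁) = 61.58°; 46° < θc, so no — the ray refracts.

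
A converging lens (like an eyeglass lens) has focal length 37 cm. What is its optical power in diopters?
P = 1/f = 2.703 D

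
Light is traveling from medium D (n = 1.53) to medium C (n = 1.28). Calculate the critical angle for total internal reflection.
θc = arcsin(n₂/n₁) = 56.78°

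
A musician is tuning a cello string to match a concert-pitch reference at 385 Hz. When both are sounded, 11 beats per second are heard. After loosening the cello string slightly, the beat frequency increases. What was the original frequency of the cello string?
374 Hz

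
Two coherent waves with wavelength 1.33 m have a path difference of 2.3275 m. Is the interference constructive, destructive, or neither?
neither (partial) — path difference = 1.75λ, neither a whole number of wavelengths nor an odd multiple of λ/2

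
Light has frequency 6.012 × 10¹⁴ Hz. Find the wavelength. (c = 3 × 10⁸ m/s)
λ = c/f = 499 nm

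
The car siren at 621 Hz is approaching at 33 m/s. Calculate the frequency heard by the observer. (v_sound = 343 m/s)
f_obs = f·v/(v − v_s) = 687.1 Hz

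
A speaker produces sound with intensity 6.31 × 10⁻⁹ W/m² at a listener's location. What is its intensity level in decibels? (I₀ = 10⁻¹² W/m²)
β = 10·log₁₀(I/I₀) = 38 dB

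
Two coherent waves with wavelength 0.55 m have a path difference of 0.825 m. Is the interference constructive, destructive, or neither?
destructive — path difference = 1.5λ, an odd multiple of λ/2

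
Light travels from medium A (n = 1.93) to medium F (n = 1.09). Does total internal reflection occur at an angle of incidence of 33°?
θc = arcsin(n₂/n₁) = 34.39°; 33° < θc, so no — the ray refracts.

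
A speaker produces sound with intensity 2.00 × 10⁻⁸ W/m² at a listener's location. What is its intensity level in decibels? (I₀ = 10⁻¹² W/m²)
β = 10·log₁₀(I/I₀) = 43.01 dB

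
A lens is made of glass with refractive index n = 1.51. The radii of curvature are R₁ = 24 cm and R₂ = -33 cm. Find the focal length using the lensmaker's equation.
1/f = (n − 1)(1/R₁ − 1/R₂) → f = 27.24 cm (converging lens)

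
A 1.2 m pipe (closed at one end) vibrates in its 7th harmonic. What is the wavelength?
λₙ = 4L/n = 0.6857 m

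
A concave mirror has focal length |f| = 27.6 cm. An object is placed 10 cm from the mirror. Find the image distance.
f = +27.6 cm (concave); 1/di = 1/f − 1/do → di = -15.68 cm (virtual image, behind mirror)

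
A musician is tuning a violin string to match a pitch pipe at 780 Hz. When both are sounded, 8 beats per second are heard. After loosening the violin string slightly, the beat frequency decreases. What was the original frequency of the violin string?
788 Hz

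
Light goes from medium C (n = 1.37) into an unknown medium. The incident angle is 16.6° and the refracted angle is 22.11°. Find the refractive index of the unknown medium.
n₂ = n₁·sin θ₁ / sin θ₂ = 1.04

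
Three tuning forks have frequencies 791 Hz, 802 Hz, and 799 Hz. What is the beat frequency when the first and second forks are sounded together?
11 Hz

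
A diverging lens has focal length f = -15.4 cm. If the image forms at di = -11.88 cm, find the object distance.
1/do = 1/f − 1/di → do = 51.98 cm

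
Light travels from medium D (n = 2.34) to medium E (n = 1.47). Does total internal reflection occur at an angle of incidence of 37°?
θc = arcsin(n₂/n₁) = 38.92°; 37° < θc, so no — the ray refracts.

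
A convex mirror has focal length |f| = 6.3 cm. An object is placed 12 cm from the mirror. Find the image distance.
f = −6.3 cm (convex); 1/di = 1/f − 1/do → di = -4.131 cm (virtual image, behind mirror)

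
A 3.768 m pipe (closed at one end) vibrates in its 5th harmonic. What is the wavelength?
λₙ = 4L/n = 3.014 m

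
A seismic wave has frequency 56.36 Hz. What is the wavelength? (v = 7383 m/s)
λ = v/f = 131 m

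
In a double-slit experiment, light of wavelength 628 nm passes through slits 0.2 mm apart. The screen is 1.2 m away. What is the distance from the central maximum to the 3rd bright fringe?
y = mλL/d = 11.3 mm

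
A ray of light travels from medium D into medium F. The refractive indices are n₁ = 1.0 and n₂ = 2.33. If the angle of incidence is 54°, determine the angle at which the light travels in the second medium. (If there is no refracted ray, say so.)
sin θ₂ = (n₁/n₂)·sin θ₁ = 0.3472 → θ₂ = 20.32°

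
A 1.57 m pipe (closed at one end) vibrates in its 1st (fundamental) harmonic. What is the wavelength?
λₙ = 4L/n = 6.28 m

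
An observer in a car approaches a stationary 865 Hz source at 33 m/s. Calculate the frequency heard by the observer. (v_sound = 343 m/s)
f_obs = f·(v + v_o)/v = 948.2 Hz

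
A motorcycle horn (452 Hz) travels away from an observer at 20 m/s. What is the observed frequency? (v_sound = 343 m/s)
f_obs = f·v/(v + v_s) = 427.1 Hz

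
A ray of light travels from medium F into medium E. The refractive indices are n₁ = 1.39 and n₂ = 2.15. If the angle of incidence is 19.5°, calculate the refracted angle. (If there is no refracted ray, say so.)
sin θ₂ = (n₁/n₂)·sin θ₁ = 0.2158 → θ₂ = 12.46°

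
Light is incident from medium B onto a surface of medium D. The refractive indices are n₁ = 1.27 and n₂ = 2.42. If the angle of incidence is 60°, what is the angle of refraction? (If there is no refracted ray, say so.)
sin θ₂ = (n₁/n₂)·sin θ₁ = 0.4545 → θ₂ = 27.03°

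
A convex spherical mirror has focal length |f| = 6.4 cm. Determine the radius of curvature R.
R = 2|f| = 12.8 cm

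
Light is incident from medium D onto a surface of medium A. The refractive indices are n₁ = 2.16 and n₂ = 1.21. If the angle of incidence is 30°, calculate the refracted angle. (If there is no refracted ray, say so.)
sin θ₂ = (n₁/n₂)·sin θ₁ = 0.8926 → θ₂ = 63.2°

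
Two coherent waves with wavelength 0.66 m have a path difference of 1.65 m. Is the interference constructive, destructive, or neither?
destructive — path difference = 2.5λ, an odd multiple of λ/2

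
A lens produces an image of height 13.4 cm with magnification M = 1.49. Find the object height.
ho = |hi|/|M| = 8.993 cm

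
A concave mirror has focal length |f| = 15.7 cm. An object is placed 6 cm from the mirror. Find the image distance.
f = +15.7 cm (concave); 1/di = 1/f − 1/do → di = -9.711 cm (virtual image, behind mirror)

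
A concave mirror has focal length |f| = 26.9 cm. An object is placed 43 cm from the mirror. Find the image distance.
f = +26.9 cm (concave); 1/di = 1/f − 1/do → di = 71.84 cm (real image, in front of mirror)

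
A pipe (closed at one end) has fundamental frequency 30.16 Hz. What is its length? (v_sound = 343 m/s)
L = v/(4f₁) = 2.843 m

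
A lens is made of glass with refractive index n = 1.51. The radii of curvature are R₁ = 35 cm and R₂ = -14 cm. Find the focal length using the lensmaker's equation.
1/f = (n − 1)(1/R₁ − 1/R₂) → f = 19.61 cm (converging lens)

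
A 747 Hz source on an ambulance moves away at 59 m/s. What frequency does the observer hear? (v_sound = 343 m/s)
f_obs = f·v/(v + v_s) = 637.4 Hz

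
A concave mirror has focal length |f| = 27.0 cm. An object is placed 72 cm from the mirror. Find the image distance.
f = +27.0 cm (concave); 1/di = 1/f − 1/do → di = 43.2 cm (real image, in front of mirror)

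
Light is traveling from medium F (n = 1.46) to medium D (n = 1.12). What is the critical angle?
θc = arcsin(n₂/n₁) = 50.1°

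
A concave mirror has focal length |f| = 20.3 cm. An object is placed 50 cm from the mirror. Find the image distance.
f = +20.3 cm (concave); 1/di = 1/f − 1/do → di = 34.18 cm (real image, in front of mirror)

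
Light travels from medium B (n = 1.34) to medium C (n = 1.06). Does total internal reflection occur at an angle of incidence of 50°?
θc = arcsin(n₂/n₁) = 52.28°; 50° < θc, so no — the ray refracts.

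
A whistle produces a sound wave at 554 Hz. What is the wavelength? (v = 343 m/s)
λ = v/f = 0.6191 m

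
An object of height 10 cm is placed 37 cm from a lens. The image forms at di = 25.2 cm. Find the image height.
hi = (-di/do) × ho = -6.811 cm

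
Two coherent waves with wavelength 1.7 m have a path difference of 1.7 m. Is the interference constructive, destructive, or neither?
constructive — path difference = 1λ, a whole number of wavelengths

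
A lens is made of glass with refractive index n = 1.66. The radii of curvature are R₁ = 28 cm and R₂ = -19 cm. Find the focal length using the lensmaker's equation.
1/f = (n − 1)(1/R₁ − 1/R₂) → f = 17.15 cm (converging lens)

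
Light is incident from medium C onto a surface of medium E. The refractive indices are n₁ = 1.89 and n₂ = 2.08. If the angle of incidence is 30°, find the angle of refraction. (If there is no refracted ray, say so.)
sin θ₂ = (n₁/n₂)·sin θ₁ = 0.4543 → θ₂ = 27.02°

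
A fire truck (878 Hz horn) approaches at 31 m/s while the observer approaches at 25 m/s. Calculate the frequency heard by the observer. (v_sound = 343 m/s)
f_obs = f·(v + v_o)/(v − v_s) = 1036 Hz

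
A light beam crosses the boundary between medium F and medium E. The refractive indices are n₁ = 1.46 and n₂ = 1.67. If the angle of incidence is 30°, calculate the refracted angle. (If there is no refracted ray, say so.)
sin θ₂ = (n₁/n₂)·sin θ₁ = 0.4371 → θ₂ = 25.92°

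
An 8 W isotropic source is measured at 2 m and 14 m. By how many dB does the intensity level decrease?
Δβ = 20·log₁₀(r₂/r₁) = 16.9 dB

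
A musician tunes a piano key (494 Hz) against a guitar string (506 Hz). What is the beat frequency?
12 Hz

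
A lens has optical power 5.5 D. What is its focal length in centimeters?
f = 1/P = 18.18 cm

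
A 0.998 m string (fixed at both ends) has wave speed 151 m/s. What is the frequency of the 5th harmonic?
fₙ = nv/(2L) = 378.3 Hz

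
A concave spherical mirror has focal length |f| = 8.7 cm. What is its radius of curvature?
R = 2|f| = 17.4 cm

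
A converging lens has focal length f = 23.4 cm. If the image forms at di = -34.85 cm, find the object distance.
1/do = 1/f − 1/di → do = 14 cm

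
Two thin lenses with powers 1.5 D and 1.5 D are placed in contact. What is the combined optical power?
P_total = P₁ + P₂ = 3.0 D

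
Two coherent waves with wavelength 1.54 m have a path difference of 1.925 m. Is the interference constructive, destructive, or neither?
neither (partial) — path difference = 1.25λ, neither a whole number of wavelengths nor an odd multiple of λ/2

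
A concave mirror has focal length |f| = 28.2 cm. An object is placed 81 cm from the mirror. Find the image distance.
f = +28.2 cm (concave); 1/di = 1/f − 1/do → di = 43.26 cm (real image, in front of mirror)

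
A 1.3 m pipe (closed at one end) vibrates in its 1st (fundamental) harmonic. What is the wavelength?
λₙ = 4L/n = 5.2 m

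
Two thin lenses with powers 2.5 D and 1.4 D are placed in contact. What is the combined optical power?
P_total = P₁ + P₂ = 3.9 D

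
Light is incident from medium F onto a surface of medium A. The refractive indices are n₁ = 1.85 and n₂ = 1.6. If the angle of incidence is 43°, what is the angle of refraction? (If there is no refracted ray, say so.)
sin θ₂ = (n₁/n₂)·sin θ₁ = 0.7886 → θ₂ = 52.05°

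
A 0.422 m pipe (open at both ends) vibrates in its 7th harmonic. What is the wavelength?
λₙ = 2L/n = 0.1206 m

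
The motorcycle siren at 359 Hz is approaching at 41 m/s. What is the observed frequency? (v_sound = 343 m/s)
f_obs = f·v/(v − v_s) = 407.7 Hz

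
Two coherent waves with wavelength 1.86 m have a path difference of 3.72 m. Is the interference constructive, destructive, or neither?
constructive — path difference = 2λ, a whole number of wavelengths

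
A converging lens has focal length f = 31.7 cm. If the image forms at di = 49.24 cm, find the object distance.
1/do = 1/f − 1/di → do = 88.99 cm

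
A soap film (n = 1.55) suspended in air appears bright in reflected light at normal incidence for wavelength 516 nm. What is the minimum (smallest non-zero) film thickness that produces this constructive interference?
2nt = (m − ½)λ with m = 1 → t = (m − ½)λ/(2n) = 83.23 nm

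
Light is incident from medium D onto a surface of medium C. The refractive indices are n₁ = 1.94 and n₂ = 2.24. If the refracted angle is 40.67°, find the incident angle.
sin θ₁ = (n₂/n₁)·sin θ₂ → θ₁ = 48.81°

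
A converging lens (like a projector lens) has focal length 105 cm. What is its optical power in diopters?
P = 1/f = 0.9524 D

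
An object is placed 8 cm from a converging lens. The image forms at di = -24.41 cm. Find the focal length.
1/f = 1/do + 1/di → f = 11.9 cm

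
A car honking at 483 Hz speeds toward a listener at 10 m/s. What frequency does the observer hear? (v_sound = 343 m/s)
f_obs = f·v/(v − v_s) = 497.5 Hz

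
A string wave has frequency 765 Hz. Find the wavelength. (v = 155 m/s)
λ = v/f = 0.2026 m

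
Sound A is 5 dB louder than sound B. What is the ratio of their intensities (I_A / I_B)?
I_A/I_B = 10^(Δβ/10) = 3.162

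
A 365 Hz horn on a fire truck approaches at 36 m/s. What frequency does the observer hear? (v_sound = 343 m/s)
f_obs = f·v/(v − v_s) = 407.8 Hz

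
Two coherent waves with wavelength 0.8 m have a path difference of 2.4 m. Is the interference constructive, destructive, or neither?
constructive — path difference = 3λ, a whole number of wavelengths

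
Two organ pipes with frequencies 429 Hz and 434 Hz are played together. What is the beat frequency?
5 Hz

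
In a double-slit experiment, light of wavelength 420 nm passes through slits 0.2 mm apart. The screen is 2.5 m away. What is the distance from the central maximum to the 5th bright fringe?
y = mλL/d = 26.25 mm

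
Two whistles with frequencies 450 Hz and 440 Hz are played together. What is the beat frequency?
10 Hz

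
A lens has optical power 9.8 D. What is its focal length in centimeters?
f = 1/P = 10.2 cm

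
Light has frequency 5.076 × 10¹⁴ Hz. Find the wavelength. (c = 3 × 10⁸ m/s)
λ = c/f = 591 nm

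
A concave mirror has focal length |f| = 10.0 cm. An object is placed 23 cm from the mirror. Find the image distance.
f = +10.0 cm (concave); 1/di = 1/f − 1/do → di = 17.69 cm (real image, in front of mirror)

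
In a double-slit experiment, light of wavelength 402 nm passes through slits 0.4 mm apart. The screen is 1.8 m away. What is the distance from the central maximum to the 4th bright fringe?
y = mλL/d = 7.236 mm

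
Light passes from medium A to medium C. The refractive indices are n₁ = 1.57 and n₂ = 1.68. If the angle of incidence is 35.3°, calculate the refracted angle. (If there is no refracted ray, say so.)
sin θ₂ = (n₁/n₂)·sin θ₁ = 0.54 → θ₂ = 32.69°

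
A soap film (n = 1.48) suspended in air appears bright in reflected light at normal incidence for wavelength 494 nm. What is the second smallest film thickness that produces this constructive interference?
2nt = (m − ½)λ with m = 2 → t = (m − ½)λ/(2n) = 250.3 nm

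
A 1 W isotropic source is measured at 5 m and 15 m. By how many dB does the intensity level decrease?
Δβ = 20·log₁₀(r₂/r₁) = 9.542 dB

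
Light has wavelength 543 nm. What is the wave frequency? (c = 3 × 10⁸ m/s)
f = c/λ = 5.525 × 10¹⁴ Hz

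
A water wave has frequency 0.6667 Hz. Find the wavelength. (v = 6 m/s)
λ = v/f = 9 m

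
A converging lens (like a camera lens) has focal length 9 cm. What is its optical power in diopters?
P = 1/f = 11.11 D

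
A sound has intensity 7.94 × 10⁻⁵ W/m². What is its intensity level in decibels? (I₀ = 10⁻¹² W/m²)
β = 10·log₁₀(I/I₀) = 79 dB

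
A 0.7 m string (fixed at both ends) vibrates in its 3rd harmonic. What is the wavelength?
λₙ = 2L/n = 0.4667 m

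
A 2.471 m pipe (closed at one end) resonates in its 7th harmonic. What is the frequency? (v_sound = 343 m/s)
fₙ = nv/(4L) = 242.9 Hz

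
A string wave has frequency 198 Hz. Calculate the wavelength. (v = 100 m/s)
λ = v/f = 0.5051 m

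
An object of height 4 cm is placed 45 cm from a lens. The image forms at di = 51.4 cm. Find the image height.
hi = (-di/do) × ho = -4.569 cm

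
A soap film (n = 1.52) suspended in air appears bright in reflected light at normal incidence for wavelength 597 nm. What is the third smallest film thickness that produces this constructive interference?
2nt = (m − ½)λ with m = 3 → t = (m − ½)λ/(2n) = 491 nm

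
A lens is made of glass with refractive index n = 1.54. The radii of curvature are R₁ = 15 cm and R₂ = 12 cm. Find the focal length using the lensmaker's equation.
1/f = (n − 1)(1/R₁ − 1/R₂) → f = -111.1 cm (diverging lens)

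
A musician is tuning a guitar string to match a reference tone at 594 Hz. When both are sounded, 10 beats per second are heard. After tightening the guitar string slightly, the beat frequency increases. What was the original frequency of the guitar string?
604 Hz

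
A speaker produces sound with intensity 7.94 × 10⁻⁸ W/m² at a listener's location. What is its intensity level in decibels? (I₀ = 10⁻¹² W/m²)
β = 10·log₁₀(I/I₀) = 49 dB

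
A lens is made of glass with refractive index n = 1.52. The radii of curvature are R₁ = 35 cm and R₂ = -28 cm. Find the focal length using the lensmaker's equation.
1/f = (n − 1)(1/R₁ − 1/R₂) → f = 29.91 cm (converging lens)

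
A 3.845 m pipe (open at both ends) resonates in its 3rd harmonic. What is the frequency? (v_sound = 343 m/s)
fₙ = nv/(2L) = 133.8 Hz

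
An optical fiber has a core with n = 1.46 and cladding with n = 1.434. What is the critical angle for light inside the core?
θc = arcsin(n_cladding/n_core) = 79.17°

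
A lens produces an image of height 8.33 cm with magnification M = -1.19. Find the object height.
ho = |hi|/|M| = 7 cm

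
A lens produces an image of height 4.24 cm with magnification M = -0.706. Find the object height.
ho = |hi|/|M| = 6.006 cm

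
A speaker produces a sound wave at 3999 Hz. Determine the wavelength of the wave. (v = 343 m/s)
λ = v/f = 0.08577 m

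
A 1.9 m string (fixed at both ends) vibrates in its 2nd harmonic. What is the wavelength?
λₙ = 2L/n = 1.9 m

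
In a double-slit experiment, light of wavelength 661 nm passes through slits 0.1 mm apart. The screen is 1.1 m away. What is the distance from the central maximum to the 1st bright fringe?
y = mλL/d = 7.271 mm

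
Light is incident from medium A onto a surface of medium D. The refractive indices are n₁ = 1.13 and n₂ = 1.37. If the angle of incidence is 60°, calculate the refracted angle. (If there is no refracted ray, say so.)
sin θ₂ = (n₁/n₂)·sin θ₁ = 0.7143 → θ₂ = 45.59°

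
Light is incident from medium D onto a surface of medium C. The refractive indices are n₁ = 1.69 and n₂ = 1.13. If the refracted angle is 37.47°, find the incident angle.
sin θ₁ = (n₂/n₁)·sin θ₂ → θ₁ = 24°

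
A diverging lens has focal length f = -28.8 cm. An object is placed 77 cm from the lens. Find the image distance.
1/di = 1/f − 1/do → di = -20.96 cm (virtual image)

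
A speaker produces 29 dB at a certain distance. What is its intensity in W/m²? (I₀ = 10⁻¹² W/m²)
I = I₀·10^(β/10) = 7.94 × 10⁻¹⁰ W/m²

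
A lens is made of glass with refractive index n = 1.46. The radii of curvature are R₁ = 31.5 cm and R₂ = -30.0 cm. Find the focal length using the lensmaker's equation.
1/f = (n − 1)(1/R₁ − 1/R₂) → f = 33.4 cm (converging lens)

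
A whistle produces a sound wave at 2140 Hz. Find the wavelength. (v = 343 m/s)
λ = v/f = 0.1603 m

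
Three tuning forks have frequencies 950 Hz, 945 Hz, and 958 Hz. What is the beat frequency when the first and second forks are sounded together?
5 Hz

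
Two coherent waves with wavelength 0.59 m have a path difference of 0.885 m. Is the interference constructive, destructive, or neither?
destructive — path difference = 1.5λ, an odd multiple of λ/2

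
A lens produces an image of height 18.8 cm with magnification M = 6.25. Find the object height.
ho = |hi|/|M| = 3.008 cm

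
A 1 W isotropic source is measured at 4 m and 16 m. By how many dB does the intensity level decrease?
Δβ = 20·log₁₀(r₂/r₁) = 12.04 dB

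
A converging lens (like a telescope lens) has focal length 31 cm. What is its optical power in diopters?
P = 1/f = 3.226 D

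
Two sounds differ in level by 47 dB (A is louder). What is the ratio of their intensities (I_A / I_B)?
I_A/I_B = 10^(Δβ/10) = 50120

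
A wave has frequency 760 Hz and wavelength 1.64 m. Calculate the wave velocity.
v = fλ = 1246 m/s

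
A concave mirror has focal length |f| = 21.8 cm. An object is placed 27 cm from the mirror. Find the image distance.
f = +21.8 cm (concave); 1/di = 1/f − 1/do → di = 113.2 cm (real image, in front of mirror)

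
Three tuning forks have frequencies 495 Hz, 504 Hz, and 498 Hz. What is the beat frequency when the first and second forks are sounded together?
9 Hz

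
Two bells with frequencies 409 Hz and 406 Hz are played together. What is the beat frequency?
3 Hz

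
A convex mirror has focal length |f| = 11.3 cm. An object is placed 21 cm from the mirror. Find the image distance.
f = −11.3 cm (convex); 1/di = 1/f − 1/do → di = -7.347 cm (virtual image, behind mirror)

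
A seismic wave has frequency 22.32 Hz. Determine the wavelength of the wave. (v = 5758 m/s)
λ = v/f = 258 m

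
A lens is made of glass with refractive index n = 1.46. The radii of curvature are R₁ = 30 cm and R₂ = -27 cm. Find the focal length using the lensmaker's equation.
1/f = (n − 1)(1/R₁ − 1/R₂) → f = 30.89 cm (converging lens)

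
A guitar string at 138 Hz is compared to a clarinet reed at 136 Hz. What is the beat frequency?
2 Hz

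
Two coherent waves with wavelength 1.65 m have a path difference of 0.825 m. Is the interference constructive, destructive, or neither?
destructive — path difference = 0.5λ, an odd multiple of λ/2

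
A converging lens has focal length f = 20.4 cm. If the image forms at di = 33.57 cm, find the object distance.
1/do = 1/f − 1/di → do = 52 cm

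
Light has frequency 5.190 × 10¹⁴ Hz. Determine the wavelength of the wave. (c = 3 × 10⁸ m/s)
λ = c/f = 578 nm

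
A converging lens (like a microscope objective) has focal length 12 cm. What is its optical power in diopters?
P = 1/f = 8.333 D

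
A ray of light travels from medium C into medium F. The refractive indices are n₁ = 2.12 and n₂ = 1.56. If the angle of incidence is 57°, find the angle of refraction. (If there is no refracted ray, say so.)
sin θ₂ = (n₁/n₂)·sin θ₁ = 1.14 > 1, so there is no refracted ray — the light undergoes total internal reflection.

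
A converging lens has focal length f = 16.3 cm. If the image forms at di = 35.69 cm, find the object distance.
1/do = 1/f − 1/di → do = 30 cm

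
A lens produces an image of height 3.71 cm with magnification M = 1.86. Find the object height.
ho = |hi|/|M| = 1.995 cm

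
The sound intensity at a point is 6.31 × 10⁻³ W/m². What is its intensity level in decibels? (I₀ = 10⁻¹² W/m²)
β = 10·log₁₀(I/I₀) = 98 dB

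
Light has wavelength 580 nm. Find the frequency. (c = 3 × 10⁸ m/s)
f = c/λ = 5.172 × 10¹⁴ Hz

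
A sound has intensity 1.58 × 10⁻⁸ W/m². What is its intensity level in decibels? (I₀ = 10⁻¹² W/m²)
β = 10·log₁₀(I/I₀) = 41.99 dB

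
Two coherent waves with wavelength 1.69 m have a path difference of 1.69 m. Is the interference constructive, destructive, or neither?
constructive — path difference = 1λ, a whole number of wavelengths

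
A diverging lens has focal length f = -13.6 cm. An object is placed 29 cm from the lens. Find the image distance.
1/di = 1/f − 1/do → di = -9.258 cm (virtual image)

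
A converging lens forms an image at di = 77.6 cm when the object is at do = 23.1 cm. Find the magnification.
M = −di/do = -3.359 (inverted image)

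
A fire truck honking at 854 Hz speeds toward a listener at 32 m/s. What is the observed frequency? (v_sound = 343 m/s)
f_obs = f·v/(v − v_s) = 941.9 Hz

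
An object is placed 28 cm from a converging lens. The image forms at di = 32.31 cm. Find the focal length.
1/f = 1/do + 1/di → f = 15 cm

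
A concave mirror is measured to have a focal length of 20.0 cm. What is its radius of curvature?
R = 2|f| = 40 cm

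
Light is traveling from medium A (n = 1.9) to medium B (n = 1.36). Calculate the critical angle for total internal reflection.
θc = arcsin(n₂/n₁) = 45.71°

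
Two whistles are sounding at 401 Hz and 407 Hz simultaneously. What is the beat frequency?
6 Hz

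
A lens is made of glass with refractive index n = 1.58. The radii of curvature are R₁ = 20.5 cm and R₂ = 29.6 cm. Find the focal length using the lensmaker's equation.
1/f = (n − 1)(1/R₁ − 1/R₂) → f = 115 cm (converging lens)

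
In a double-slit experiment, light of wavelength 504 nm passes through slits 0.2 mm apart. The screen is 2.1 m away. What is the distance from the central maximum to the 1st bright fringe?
y = mλL/d = 5.292 mm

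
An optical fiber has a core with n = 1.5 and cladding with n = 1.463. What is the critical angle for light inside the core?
θc = arcsin(n_cladding/n_core) = 77.25°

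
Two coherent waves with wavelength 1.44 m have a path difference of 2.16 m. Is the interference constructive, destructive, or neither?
destructive — path difference = 1.5λ, an odd multiple of λ/2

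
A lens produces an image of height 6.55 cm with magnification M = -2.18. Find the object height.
ho = |hi|/|M| = 3.005 cm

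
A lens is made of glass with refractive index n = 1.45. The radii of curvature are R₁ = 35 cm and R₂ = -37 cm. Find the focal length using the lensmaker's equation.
1/f = (n − 1)(1/R₁ − 1/R₂) → f = 39.97 cm (converging lens)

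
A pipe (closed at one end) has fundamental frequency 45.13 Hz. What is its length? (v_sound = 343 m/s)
L = v/(4f₁) = 1.9 m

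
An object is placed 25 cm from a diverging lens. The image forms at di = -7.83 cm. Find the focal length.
1/f = 1/do + 1/di → f = -11.4 cm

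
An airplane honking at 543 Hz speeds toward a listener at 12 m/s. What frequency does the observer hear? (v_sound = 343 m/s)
f_obs = f·v/(v − v_s) = 562.7 Hz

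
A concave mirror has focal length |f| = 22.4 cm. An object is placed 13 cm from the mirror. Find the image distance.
f = +22.4 cm (concave); 1/di = 1/f − 1/do → di = -30.98 cm (virtual image, behind mirror)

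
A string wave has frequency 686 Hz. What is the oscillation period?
T = 1/f = 0.001458 s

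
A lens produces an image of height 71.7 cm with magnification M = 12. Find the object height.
ho = |hi|/|M| = 5.975 cm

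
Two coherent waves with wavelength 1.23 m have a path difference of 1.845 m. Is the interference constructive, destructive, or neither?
destructive — path difference = 1.5λ, an odd multiple of λ/2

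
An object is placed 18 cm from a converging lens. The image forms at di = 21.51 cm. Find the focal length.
1/f = 1/do + 1/di → f = 9.8 cm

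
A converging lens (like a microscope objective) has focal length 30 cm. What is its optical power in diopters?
P = 1/f = 3.333 D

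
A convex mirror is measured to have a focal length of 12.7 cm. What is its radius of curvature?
R = 2|f| = 25.4 cm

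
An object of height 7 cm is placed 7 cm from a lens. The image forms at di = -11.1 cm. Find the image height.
hi = (-di/do) × ho = 11.1 cm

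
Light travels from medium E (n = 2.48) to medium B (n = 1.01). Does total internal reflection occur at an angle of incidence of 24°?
θc = arcsin(n₂/n₁) = 24.03°; 24° < θc, so no — the ray refracts.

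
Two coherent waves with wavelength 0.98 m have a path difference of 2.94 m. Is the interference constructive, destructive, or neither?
constructive — path difference = 3λ, a whole number of wavelengths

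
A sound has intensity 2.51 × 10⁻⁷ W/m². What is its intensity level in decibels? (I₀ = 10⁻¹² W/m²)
β = 10·log₁₀(I/I₀) = 54 dB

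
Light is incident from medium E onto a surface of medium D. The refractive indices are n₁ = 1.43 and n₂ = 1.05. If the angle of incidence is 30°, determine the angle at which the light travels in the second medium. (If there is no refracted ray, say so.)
sin θ₂ = (n₁/n₂)·sin θ₁ = 0.681 → θ₂ = 42.92°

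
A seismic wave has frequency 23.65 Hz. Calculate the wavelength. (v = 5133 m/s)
λ = v/f = 217 m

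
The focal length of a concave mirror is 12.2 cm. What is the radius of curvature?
R = 2|f| = 24.4 cm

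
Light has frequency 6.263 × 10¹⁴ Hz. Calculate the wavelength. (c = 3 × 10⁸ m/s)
λ = c/f = 479 nm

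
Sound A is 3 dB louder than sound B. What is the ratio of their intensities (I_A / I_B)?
I_A/I_B = 10^(Δβ/10) = 1.995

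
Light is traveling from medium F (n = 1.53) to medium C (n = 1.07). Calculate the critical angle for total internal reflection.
θc = arcsin(n₂/n₁) = 44.37°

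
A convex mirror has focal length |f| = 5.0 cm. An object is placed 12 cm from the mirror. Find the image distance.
f = −5.0 cm (convex); 1/di = 1/f − 1/do → di = -3.529 cm (virtual image, behind mirror)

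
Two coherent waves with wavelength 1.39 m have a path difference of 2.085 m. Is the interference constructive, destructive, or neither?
destructive — path difference = 1.5λ, an odd multiple of λ/2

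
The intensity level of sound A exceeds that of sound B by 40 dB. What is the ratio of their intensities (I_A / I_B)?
I_A/I_B = 10^(Δβ/10) = 10000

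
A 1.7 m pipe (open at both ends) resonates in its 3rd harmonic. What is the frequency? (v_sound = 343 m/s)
fₙ = nv/(2L) = 302.6 Hz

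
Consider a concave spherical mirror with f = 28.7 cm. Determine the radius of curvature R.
R = 2|f| = 57.4 cm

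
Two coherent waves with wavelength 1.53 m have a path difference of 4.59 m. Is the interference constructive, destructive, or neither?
constructive — path difference = 3λ, a whole number of wavelengths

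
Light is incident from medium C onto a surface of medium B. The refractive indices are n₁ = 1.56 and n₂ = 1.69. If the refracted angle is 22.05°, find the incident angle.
sin θ₁ = (n₂/n₁)·sin θ₂ → θ₁ = 24°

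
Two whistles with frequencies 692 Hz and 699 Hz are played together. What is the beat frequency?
7 Hz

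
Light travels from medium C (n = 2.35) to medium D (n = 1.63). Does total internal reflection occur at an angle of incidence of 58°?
θc = arcsin(n₂/n₁) = 43.92°; 58° > θc, so yes — total internal reflection.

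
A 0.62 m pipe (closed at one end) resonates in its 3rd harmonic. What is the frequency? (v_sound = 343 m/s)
fₙ = nv/(4L) = 414.9 Hz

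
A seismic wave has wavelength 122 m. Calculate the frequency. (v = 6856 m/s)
f = v/λ = 56.2 Hz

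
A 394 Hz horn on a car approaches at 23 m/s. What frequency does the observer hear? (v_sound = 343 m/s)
f_obs = f·v/(v − v_s) = 422.3 Hz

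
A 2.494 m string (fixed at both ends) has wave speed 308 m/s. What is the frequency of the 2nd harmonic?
fₙ = nv/(2L) = 123.5 Hz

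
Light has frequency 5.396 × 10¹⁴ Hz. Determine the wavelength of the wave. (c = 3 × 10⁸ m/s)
λ = c/f = 556 nm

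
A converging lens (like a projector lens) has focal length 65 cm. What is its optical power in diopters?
P = 1/f = 1.538 D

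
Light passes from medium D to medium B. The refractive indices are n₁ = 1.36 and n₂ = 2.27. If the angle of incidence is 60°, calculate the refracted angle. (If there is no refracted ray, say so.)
sin θ₂ = (n₁/n₂)·sin θ₁ = 0.5189 → θ₂ = 31.26°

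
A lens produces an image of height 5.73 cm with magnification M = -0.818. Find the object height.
ho = |hi|/|M| = 7.005 cm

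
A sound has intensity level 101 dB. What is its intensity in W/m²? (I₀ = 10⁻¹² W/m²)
I = I₀·10^(β/10) = 1.26 × 10⁻² W/m²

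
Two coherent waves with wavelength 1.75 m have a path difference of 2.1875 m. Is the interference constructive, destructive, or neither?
neither (partial) — path difference = 1.25λ, neither a whole number of wavelengths nor an odd multiple of λ/2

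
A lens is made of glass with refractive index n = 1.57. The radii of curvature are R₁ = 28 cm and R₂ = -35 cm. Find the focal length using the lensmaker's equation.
1/f = (n − 1)(1/R₁ − 1/R₂) → f = 27.29 cm (converging lens)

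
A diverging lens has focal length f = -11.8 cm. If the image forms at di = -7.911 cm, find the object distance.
1/do = 1/f − 1/di → do = 24 cm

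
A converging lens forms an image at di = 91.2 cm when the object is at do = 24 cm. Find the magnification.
M = −di/do = -3.8 (inverted image)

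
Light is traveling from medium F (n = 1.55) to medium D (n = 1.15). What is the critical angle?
θc = arcsin(n₂/n₁) = 47.9°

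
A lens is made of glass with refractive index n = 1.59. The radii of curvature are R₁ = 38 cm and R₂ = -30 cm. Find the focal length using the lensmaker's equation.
1/f = (n − 1)(1/R₁ − 1/R₂) → f = 28.41 cm (converging lens)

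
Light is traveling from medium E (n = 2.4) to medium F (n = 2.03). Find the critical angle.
θc = arcsin(n₂/n₁) = 57.76°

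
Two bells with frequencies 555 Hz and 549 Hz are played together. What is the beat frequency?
6 Hz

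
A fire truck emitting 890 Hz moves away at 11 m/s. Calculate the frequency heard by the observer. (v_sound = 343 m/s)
f_obs = f·v/(v + v_s) = 862.3 Hz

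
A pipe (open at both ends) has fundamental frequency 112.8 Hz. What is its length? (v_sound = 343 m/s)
L = v/(2f₁) = 1.52 m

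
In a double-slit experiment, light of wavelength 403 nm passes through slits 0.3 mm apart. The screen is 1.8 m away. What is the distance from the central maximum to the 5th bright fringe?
y = mλL/d = 12.09 mm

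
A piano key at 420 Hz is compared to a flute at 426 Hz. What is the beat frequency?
6 Hz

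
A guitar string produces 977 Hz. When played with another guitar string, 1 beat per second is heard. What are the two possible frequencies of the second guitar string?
f₂ = 977 ± 1 Hz → 978 Hz or 976 Hz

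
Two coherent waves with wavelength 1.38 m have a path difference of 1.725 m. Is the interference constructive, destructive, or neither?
neither (partial) — path difference = 1.25λ, neither a whole number of wavelengths nor an odd multiple of λ/2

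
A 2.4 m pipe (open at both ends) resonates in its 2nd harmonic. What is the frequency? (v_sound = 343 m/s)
fₙ = nv/(2L) = 142.9 Hz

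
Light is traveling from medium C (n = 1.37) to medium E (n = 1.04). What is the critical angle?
θc = arcsin(n₂/n₁) = 49.39°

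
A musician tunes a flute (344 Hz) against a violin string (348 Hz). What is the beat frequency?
4 Hz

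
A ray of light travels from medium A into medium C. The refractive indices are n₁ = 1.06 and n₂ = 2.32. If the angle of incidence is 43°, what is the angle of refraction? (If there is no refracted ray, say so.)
sin θ₂ = (n₁/n₂)·sin θ₁ = 0.3116 → θ₂ = 18.16°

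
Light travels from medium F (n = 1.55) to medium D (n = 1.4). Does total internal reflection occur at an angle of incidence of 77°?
θc = arcsin(n₂/n₁) = 64.59°; 77° > θc, so yes — total internal reflection.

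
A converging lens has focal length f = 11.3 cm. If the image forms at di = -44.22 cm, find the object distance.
1/do = 1/f − 1/di → do = 9 cm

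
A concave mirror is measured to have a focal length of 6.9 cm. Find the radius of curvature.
R = 2|f| = 13.8 cm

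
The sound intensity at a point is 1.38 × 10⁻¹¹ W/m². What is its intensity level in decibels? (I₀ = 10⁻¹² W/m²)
β = 10·log₁₀(I/I₀) = 11.4 dB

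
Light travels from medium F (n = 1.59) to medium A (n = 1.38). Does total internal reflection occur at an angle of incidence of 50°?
θc = arcsin(n₂/n₁) = 60.22°; 50° < θc, so no — the ray refracts.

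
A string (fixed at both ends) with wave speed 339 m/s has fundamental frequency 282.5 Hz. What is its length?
L = v/(2f₁) = 0.6 m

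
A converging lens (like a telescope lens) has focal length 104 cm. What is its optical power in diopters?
P = 1/f = 0.9615 D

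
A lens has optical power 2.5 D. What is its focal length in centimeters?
f = 1/P = 40 cm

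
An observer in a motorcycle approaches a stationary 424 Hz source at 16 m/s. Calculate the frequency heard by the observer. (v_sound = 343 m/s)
f_obs = f·(v + v_o)/v = 443.8 Hz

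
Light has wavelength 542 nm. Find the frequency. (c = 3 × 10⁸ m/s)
f = c/λ = 5.535 × 10¹⁴ Hz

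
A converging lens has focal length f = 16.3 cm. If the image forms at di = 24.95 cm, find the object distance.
1/do = 1/f − 1/di → do = 47.02 cm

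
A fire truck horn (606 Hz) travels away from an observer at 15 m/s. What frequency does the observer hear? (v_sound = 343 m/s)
f_obs = f·v/(v + v_s) = 580.6 Hz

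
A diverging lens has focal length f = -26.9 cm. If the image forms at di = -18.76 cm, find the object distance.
1/do = 1/f − 1/di → do = 62 cm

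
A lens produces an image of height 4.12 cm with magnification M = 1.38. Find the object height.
ho = |hi|/|M| = 2.986 cm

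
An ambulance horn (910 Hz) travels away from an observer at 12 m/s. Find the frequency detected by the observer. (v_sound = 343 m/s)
f_obs = f·v/(v + v_s) = 879.2 Hz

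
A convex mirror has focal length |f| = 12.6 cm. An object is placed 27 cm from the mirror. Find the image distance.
f = −12.6 cm (convex); 1/di = 1/f − 1/do → di = -8.591 cm (virtual image, behind mirror)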